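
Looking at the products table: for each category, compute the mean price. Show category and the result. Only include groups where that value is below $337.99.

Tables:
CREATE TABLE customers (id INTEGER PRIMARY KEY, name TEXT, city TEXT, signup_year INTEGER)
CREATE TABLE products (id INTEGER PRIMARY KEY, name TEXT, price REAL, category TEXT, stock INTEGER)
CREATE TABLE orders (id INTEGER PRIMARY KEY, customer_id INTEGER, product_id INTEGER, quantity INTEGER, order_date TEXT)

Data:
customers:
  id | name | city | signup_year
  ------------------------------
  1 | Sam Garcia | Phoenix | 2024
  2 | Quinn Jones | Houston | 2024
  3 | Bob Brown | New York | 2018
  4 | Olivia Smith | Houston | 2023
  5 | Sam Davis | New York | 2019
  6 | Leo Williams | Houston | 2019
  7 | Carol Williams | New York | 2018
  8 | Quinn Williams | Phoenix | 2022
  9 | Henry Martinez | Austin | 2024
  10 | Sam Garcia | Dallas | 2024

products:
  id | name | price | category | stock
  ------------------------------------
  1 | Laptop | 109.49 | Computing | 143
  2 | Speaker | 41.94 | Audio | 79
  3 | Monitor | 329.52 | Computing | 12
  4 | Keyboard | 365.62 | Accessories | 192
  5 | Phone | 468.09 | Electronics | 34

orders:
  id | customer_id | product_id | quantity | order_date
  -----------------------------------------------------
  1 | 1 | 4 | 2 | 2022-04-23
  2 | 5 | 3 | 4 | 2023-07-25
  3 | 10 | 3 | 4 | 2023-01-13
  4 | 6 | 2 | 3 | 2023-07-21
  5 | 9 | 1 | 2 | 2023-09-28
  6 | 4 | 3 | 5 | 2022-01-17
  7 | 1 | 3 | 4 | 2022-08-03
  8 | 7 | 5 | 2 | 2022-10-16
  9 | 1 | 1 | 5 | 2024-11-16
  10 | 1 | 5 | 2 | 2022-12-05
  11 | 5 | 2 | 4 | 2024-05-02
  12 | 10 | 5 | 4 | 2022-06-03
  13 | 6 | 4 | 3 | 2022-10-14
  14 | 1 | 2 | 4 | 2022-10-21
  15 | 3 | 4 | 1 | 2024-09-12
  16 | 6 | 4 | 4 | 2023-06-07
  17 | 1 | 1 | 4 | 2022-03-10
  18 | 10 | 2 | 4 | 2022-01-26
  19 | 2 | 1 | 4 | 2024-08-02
SELECT category, AVG(price) AS avg_price FROM products GROUP BY category HAVING AVG(price) < 337.99

Execution result:
category | avg_price
Audio | 41.94
Computing | 219.51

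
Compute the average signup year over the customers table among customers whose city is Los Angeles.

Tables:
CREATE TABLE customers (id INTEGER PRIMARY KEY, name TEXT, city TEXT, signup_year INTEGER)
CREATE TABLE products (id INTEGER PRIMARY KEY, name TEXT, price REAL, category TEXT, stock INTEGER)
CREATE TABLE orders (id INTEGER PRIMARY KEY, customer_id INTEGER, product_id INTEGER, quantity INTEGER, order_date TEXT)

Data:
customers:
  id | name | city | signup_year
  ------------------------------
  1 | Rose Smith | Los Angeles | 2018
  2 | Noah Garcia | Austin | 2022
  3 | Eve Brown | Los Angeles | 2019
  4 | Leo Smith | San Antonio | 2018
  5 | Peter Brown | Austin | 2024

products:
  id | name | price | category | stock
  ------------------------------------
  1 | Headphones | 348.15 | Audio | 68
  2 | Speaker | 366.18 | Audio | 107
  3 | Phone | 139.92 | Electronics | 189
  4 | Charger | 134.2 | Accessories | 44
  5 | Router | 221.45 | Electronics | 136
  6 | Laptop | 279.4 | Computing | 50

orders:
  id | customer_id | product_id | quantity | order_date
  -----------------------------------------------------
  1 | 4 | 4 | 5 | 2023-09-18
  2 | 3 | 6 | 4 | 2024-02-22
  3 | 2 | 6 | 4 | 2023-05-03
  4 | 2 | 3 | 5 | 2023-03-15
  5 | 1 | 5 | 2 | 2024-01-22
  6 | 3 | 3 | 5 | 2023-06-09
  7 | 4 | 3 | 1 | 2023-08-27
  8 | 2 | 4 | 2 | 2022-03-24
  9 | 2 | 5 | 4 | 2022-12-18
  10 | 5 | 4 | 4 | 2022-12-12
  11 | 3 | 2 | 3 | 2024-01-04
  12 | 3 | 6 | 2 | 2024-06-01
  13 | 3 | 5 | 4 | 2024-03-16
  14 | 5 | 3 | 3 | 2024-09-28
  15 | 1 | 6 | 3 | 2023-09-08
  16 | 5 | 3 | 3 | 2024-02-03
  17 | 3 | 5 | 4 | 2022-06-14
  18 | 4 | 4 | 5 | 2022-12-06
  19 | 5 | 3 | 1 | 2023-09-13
SELECT AVG(signup_year) FROM customers WHERE city = 'Los Angeles'

Execution result:
2018.50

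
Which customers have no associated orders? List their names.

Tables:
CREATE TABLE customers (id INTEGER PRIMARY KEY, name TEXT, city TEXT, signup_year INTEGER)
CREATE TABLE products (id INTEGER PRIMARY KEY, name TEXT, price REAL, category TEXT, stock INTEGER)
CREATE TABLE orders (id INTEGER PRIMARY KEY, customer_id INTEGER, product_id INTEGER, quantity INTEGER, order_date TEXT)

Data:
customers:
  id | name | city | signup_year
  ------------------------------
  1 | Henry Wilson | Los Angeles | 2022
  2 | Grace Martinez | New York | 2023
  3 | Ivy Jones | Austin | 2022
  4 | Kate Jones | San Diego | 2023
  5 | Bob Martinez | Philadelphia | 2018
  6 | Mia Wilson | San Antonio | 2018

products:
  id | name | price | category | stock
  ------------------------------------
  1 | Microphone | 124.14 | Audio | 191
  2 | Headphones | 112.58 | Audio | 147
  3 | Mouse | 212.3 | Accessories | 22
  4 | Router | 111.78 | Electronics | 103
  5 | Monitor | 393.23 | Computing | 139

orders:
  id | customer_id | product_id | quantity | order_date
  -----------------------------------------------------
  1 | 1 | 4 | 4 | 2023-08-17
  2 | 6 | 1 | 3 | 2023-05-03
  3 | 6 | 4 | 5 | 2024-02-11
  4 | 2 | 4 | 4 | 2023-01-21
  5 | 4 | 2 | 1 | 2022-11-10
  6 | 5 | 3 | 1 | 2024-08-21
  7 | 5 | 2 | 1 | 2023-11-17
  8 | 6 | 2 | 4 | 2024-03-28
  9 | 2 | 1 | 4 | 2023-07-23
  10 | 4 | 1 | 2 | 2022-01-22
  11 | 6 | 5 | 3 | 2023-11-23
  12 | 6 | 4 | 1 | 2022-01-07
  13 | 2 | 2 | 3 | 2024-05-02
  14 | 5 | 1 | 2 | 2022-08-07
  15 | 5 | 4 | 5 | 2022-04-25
SELECT p.name FROM customers p LEFT JOIN orders c ON c.customer_id = p.id WHERE c.id IS NULL

Execution result:
Ivy Jones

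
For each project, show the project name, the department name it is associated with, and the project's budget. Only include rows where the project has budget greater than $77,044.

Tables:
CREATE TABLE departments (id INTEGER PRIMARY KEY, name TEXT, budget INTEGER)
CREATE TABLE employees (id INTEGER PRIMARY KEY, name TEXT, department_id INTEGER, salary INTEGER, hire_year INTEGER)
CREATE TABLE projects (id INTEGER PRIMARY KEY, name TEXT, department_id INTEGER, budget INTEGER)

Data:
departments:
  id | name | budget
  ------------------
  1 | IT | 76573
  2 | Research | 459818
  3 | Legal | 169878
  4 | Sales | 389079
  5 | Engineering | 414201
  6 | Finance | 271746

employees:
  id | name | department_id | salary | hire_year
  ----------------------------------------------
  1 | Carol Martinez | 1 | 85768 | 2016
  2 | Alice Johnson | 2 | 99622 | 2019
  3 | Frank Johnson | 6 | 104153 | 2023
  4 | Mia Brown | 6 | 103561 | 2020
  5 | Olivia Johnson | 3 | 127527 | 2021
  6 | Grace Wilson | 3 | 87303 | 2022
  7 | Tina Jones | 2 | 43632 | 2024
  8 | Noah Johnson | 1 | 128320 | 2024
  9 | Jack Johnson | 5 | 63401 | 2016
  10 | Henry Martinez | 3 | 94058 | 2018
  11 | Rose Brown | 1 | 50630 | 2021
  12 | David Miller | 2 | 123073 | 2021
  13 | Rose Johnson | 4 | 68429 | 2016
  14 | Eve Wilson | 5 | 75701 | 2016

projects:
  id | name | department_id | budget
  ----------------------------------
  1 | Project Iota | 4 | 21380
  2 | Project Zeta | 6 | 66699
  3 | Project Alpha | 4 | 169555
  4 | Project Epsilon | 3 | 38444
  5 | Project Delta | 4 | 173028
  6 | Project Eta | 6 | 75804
SELECT c.name, p.name AS department, c.budget FROM projects c JOIN departments p ON c.department_id = p.id WHERE c.budget > 77044

Execution result:
name | department | budget
Project Alpha | Sales | 169555
Project Delta | Sales | 173028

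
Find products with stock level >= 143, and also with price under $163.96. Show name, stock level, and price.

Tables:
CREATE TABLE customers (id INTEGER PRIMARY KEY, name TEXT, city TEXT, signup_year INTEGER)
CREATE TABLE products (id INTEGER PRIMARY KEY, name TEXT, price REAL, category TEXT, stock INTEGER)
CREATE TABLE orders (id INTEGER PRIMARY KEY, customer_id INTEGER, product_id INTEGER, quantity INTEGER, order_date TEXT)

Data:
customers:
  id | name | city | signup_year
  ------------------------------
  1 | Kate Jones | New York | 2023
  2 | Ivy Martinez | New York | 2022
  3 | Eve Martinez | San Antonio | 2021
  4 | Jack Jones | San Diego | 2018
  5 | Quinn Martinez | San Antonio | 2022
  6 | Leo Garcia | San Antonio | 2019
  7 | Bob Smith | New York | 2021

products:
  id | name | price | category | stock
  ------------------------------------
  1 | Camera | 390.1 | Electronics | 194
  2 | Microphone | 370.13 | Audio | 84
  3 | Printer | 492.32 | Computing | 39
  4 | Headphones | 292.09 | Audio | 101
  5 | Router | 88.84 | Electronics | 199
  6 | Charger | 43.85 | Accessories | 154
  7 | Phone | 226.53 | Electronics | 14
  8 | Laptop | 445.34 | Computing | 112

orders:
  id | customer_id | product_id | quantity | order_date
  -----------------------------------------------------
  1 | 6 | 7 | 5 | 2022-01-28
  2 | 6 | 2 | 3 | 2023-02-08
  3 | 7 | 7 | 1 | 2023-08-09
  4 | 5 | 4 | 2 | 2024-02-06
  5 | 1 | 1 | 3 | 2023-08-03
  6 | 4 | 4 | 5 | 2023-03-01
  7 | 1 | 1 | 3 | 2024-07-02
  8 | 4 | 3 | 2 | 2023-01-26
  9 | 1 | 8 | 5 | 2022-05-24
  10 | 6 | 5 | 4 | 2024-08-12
SELECT name, stock, price FROM products WHERE stock >= 143 AND price < 163.96

Execution result:
name | stock | price
Router | 199 | 88.84
Charger | 154 | 43.85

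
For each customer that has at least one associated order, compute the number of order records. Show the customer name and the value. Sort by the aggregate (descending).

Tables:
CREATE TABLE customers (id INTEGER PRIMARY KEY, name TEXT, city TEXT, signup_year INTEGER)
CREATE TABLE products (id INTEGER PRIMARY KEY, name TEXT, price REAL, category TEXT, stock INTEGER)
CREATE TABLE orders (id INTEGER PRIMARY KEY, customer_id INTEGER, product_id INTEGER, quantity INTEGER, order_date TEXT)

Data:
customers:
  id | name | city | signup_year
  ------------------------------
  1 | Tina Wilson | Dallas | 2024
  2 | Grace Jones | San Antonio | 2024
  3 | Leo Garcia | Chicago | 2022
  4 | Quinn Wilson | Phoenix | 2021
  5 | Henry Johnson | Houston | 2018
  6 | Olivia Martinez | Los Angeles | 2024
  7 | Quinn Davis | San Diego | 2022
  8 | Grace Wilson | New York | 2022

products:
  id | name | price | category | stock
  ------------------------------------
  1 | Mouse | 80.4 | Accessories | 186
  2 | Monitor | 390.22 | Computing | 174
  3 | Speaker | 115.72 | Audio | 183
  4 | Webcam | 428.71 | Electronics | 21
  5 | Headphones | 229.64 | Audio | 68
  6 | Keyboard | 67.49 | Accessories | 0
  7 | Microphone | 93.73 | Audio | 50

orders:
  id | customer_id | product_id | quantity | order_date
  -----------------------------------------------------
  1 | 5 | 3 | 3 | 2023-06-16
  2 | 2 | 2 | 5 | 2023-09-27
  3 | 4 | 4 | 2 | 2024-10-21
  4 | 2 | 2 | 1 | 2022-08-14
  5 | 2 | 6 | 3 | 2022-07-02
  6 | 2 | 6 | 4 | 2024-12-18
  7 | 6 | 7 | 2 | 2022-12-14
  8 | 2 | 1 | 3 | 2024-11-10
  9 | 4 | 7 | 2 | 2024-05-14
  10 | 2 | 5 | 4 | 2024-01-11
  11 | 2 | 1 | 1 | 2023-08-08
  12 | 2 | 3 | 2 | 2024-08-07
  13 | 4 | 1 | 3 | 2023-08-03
SELECT p.name, COUNT(*) AS n FROM orders c JOIN customers p ON c.customer_id = p.id GROUP BY p.id, p.name ORDER BY n DESC

Execution result:
name | n
Grace Jones | 8
Quinn Wilson | 3
Henry Johnson | 1
Olivia Martinez | 1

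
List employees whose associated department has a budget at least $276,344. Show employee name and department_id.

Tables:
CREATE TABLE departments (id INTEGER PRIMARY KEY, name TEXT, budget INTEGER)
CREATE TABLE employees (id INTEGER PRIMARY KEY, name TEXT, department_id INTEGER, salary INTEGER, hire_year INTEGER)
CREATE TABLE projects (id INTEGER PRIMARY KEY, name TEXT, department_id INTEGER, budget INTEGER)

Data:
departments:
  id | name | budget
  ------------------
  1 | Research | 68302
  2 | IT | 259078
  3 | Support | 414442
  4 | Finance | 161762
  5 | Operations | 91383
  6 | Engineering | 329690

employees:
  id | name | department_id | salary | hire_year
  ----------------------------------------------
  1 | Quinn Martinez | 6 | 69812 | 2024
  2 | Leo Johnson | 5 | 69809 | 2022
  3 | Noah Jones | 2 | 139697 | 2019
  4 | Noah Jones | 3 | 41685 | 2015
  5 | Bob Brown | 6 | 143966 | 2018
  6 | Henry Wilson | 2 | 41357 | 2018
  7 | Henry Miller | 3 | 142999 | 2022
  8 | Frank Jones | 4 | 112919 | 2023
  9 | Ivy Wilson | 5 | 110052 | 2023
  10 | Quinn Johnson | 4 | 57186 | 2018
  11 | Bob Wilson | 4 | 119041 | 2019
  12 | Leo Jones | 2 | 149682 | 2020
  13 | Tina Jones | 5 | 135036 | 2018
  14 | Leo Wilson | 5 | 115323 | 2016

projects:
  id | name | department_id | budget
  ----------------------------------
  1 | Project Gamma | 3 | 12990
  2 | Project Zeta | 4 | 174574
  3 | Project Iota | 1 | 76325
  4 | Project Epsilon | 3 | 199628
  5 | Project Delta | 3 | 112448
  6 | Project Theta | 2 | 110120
SELECT name, department_id FROM employees WHERE department_id IN (SELECT id FROM departments WHERE budget >= 276344)

Execution result:
name | department_id
Quinn Martinez | 6
Noah Jones | 3
Bob Brown | 6
Henry Miller | 3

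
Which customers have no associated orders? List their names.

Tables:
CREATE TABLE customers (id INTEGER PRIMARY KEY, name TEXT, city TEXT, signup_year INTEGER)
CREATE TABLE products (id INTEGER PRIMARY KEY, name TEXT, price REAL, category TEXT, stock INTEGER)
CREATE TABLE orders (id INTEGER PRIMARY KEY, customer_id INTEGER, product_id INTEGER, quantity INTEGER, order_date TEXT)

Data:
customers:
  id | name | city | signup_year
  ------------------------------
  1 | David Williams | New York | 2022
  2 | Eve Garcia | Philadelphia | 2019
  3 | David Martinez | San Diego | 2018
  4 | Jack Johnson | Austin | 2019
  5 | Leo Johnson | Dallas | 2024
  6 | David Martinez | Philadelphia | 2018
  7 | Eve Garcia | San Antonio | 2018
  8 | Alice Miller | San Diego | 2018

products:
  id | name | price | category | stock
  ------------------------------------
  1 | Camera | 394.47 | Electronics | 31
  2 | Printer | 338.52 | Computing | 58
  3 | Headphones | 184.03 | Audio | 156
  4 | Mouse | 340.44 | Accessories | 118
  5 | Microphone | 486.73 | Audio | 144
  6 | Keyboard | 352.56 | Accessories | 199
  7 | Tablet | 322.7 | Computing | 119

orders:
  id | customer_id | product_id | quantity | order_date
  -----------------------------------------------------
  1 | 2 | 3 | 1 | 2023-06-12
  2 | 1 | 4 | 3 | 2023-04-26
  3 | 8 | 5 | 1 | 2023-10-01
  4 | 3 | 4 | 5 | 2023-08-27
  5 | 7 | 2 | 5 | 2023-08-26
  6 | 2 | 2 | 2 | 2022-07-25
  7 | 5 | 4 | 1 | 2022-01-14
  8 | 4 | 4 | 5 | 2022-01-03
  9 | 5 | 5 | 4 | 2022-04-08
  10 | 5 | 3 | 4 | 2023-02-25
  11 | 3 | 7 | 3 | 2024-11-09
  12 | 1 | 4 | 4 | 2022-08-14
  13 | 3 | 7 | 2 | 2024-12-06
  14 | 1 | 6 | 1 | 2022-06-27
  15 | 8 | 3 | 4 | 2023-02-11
SELECT p.name FROM customers p LEFT JOIN orders c ON c.customer_id = p.id WHERE c.id IS NULL

Execution result:
David Martinez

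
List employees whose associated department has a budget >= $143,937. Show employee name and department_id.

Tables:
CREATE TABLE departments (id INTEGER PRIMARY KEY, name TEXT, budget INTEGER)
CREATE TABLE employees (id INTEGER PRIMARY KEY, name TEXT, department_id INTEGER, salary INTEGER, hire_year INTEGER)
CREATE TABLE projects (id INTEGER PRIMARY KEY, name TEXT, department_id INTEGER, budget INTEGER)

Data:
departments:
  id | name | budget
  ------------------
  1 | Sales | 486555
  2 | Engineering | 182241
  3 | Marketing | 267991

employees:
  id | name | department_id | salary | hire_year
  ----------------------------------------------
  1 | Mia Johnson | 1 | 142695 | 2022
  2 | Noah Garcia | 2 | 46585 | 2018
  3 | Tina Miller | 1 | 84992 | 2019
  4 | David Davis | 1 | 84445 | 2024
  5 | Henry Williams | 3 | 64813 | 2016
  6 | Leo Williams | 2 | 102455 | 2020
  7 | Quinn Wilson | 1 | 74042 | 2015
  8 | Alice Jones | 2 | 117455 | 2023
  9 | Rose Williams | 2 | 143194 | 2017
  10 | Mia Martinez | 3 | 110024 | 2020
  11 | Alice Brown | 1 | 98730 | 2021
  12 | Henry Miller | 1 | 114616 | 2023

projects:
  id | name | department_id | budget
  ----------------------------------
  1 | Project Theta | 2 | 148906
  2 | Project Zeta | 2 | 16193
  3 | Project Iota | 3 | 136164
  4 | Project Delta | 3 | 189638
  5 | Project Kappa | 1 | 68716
SELECT name, department_id FROM employees WHERE department_id IN (SELECT id FROM departments WHERE budget >= 143937)

Execution result:
name | department_id
Mia Johnson | 1
Noah Garcia | 2
Tina Miller | 1
David Davis | 1
Henry Williams | 3
Leo Williams | 2
Quinn Wilson | 1
Alice Jones | 2
Rose Williams | 2
Mia Martinez | 3
Alice Brown | 1
Henry Miller | 1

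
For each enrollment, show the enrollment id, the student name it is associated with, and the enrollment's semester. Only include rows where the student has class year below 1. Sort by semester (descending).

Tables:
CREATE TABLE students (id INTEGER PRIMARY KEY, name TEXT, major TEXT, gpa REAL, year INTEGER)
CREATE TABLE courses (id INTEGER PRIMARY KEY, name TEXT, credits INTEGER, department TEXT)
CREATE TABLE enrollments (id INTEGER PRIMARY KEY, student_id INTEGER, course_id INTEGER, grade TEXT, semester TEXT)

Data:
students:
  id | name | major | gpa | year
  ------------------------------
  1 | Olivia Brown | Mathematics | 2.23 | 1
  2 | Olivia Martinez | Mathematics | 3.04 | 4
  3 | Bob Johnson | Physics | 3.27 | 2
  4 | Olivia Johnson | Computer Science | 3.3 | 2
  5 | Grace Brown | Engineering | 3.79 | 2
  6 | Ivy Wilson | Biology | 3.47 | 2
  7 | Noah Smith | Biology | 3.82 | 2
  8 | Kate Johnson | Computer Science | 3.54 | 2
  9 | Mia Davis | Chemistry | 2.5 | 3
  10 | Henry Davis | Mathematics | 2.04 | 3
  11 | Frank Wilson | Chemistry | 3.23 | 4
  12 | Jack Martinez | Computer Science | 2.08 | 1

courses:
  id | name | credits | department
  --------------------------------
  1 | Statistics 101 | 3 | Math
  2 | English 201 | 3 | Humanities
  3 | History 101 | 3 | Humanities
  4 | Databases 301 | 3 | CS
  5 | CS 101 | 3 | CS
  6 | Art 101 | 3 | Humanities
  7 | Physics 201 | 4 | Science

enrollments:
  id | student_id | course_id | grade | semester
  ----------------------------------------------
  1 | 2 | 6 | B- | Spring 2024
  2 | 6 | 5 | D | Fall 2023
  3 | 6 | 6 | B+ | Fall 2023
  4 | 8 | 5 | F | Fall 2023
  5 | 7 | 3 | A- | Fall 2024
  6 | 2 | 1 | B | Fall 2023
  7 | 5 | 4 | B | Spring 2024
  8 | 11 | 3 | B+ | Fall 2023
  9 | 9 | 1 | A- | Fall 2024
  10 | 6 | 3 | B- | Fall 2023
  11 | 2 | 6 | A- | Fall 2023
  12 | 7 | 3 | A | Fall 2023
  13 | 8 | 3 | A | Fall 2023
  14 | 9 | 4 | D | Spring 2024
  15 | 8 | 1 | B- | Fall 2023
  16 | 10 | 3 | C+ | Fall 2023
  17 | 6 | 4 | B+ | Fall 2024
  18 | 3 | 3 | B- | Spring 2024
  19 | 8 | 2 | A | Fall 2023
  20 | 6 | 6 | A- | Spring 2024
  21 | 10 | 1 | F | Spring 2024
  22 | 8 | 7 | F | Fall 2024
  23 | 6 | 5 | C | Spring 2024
SELECT c.id, p.name AS student, c.semester FROM enrollments c JOIN students p ON c.student_id = p.id WHERE p.year < 1 ORDER BY c.semester DESC

Execution result:
(no rows)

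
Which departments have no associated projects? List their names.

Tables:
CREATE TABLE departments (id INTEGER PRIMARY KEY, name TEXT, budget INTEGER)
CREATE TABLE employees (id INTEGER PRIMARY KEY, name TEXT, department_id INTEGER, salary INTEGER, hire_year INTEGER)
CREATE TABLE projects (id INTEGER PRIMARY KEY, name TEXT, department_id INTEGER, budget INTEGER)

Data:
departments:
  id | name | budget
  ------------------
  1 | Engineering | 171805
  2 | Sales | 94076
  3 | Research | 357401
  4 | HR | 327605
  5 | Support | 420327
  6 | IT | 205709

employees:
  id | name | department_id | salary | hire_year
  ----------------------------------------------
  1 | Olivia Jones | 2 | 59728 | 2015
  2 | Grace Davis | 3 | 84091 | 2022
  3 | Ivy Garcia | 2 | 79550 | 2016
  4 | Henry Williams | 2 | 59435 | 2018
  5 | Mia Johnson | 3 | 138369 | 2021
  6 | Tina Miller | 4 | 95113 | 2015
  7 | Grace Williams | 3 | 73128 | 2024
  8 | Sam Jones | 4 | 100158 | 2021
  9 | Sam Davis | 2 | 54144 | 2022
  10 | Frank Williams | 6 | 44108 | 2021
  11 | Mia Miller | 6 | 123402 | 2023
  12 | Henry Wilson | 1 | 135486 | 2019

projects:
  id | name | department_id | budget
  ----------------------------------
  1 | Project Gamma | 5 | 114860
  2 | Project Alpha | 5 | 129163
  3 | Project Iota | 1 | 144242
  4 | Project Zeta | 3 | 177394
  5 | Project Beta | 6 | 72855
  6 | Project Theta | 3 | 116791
SELECT p.name FROM departments p LEFT JOIN projects c ON c.department_id = p.id WHERE c.id IS NULL

Execution result:
name
Sales
HR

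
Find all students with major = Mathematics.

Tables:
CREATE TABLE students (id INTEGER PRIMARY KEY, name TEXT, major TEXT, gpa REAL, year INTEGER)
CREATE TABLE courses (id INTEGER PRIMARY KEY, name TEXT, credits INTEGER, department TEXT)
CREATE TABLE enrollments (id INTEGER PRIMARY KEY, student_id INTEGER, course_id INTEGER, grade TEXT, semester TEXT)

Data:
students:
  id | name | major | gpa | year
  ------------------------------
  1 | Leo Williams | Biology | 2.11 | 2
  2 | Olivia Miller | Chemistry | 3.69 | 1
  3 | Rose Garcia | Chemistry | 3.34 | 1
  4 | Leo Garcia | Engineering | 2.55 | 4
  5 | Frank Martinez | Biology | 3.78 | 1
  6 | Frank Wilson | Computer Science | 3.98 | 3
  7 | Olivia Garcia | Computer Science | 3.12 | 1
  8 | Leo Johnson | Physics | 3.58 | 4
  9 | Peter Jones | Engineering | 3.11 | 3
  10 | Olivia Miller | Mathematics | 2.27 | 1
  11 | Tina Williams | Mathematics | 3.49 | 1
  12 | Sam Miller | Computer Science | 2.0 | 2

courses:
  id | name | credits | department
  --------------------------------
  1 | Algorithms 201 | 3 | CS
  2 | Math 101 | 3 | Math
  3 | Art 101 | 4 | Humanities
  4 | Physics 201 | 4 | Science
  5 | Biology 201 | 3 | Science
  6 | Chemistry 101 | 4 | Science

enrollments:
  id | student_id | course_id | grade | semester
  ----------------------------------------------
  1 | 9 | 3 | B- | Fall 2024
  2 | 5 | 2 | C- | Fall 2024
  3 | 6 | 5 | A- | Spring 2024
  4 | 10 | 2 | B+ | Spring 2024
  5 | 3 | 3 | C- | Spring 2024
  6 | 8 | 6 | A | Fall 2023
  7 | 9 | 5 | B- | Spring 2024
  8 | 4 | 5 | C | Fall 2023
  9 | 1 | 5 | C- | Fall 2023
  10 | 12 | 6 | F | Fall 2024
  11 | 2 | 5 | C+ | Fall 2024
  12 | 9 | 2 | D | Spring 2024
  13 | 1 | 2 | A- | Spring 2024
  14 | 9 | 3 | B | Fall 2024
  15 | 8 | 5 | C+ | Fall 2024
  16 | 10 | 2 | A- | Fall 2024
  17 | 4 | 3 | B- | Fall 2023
SELECT name, major FROM students WHERE major = 'Mathematics'

Execution result:
name | major
Olivia Miller | Mathematics
Tina Williams | Mathematics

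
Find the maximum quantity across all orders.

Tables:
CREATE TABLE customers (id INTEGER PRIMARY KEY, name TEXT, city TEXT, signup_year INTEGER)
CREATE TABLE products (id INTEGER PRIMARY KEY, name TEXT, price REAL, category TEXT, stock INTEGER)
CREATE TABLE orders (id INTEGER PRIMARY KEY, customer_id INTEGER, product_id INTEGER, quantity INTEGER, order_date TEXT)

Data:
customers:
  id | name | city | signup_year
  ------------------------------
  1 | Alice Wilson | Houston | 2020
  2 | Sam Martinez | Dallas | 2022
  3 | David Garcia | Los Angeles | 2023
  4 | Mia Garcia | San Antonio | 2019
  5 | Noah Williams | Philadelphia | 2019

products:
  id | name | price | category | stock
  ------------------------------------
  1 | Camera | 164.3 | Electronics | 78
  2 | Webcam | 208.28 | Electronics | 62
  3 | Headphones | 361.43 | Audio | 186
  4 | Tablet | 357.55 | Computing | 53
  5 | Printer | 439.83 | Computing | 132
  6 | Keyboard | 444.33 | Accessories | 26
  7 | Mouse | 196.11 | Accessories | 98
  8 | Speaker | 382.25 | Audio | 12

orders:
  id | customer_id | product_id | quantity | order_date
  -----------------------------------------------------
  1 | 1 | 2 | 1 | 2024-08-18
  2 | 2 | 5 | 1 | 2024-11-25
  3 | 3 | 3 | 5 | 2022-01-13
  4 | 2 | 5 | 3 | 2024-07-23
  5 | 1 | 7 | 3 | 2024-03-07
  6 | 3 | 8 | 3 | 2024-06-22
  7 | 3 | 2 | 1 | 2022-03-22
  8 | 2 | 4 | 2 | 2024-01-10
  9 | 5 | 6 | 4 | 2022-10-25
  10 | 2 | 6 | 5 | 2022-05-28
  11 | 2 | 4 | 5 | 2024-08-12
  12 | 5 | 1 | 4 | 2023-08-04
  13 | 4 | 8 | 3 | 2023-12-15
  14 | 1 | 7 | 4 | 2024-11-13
SELECT MAX(quantity) FROM orders

Execution result:
5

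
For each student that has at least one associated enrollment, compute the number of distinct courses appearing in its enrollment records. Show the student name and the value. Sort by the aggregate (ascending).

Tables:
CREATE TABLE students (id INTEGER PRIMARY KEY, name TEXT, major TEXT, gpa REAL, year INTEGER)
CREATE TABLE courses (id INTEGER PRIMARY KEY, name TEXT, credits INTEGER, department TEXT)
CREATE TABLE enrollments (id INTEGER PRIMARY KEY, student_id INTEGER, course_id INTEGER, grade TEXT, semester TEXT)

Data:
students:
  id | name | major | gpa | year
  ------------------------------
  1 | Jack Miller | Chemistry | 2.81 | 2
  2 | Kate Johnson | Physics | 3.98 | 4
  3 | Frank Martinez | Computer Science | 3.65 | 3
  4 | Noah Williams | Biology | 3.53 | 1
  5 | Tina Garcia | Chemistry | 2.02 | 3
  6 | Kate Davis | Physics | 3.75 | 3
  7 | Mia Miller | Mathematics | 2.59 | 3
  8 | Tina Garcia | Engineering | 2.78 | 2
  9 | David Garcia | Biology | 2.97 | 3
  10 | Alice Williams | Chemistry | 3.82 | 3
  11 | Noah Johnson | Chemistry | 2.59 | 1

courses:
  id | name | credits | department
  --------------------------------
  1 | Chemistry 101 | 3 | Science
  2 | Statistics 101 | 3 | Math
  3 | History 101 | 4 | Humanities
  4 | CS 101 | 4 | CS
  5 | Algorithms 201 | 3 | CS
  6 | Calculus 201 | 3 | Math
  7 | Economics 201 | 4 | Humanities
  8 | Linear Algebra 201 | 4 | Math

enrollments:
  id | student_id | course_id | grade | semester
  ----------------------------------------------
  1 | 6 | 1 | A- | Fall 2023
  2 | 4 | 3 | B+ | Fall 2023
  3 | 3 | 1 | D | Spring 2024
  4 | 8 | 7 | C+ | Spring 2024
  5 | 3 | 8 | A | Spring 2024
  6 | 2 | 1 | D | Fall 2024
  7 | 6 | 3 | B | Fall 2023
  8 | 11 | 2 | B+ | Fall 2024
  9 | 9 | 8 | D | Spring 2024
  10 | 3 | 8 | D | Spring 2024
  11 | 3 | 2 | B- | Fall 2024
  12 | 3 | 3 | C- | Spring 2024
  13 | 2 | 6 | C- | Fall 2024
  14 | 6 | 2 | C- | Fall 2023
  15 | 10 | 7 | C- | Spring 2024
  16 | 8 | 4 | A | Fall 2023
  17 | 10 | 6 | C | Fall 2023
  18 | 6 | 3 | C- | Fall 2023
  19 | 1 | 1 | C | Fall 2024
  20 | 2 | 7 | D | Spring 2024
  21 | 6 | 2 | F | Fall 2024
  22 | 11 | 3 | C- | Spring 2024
SELECT p.name, COUNT(DISTINCT c.course_id) AS distinct_course_count FROM enrollments c JOIN students p ON c.student_id = p.id GROUP BY p.id, p.name ORDER BY distinct_course_count ASC

Execution result:
name | distinct_course_count
Jack Miller | 1
Noah Williams | 1
David Garcia | 1
Tina Garcia | 2
Alice Williams | 2
Noah Johnson | 2
Kate Johnson | 3
Kate Davis | 3
Frank Martinez | 4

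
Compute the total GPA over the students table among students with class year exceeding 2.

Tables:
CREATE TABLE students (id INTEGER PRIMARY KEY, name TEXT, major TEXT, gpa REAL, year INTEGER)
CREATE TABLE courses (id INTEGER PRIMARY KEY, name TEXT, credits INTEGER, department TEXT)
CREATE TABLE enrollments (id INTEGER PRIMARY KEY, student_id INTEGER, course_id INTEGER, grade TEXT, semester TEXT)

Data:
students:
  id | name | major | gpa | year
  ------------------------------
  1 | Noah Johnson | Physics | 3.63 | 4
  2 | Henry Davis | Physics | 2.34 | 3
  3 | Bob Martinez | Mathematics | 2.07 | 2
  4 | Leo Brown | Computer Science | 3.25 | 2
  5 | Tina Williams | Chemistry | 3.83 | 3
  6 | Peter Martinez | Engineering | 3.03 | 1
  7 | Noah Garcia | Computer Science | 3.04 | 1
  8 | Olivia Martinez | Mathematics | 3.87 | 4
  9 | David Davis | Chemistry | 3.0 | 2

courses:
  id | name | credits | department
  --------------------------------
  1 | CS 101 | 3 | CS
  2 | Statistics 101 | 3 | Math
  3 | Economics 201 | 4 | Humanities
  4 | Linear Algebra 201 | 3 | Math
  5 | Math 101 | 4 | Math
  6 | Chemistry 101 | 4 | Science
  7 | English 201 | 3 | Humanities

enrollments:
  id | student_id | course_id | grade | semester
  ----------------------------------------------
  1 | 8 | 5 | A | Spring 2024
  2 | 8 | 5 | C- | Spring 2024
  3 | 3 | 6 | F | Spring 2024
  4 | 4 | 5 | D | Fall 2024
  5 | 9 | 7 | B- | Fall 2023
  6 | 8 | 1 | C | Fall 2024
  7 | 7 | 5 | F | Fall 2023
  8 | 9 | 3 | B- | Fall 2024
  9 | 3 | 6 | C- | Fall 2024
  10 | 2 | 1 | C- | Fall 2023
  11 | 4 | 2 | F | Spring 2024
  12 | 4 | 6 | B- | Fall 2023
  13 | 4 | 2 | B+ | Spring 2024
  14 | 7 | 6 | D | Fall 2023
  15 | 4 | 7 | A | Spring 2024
SELECT SUM(gpa) FROM students WHERE year > 2

Execution result:
13.67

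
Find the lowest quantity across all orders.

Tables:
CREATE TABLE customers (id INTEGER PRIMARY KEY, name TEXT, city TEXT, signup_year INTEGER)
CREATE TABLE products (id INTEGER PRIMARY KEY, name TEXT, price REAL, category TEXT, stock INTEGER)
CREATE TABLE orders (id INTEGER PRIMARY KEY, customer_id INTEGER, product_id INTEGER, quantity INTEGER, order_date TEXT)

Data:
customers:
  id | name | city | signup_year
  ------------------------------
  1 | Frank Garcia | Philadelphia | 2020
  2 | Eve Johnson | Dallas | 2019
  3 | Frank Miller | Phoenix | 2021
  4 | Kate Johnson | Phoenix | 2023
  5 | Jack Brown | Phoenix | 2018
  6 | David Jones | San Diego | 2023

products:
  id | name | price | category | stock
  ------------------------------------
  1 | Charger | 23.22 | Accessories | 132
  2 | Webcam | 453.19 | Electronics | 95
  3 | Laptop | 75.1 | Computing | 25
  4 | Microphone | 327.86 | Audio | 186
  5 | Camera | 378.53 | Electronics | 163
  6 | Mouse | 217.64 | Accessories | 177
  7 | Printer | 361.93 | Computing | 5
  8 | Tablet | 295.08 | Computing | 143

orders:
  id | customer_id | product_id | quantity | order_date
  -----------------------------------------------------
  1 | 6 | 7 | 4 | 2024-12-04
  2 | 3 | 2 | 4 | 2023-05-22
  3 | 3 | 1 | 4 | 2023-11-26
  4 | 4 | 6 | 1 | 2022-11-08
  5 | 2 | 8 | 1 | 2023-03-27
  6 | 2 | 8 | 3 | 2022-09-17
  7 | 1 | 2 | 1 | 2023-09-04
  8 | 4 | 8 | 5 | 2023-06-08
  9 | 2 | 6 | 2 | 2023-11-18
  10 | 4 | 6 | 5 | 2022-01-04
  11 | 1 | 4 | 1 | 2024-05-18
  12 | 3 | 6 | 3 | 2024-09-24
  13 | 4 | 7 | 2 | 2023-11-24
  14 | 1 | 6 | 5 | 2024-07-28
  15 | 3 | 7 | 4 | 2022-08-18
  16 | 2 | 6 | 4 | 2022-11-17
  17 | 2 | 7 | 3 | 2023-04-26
SELECT MIN(quantity) FROM orders

Execution result:
1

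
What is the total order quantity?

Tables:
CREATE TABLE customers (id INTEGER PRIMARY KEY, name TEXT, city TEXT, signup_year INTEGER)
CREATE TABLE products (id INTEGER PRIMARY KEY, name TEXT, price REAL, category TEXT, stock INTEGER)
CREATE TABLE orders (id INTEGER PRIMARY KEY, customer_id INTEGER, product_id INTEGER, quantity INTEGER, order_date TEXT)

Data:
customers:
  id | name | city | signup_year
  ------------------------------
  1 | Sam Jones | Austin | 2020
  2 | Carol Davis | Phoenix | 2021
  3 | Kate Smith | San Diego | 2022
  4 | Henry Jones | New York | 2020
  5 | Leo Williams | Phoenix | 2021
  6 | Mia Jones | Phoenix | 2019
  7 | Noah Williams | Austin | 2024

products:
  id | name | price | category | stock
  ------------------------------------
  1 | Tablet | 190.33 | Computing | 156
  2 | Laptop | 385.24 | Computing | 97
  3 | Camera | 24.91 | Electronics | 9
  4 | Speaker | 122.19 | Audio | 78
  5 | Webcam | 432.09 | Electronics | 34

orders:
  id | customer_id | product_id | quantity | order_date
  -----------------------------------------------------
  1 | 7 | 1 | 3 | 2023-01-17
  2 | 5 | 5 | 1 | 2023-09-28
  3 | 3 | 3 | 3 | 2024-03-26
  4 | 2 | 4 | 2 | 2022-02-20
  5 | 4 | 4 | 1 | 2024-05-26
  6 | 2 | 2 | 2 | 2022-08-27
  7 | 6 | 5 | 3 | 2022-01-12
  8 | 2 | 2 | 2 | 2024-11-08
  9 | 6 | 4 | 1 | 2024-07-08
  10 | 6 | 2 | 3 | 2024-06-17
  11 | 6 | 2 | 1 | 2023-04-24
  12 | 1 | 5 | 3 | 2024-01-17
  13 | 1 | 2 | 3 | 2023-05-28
SELECT SUM(quantity) FROM orders

Execution result:
28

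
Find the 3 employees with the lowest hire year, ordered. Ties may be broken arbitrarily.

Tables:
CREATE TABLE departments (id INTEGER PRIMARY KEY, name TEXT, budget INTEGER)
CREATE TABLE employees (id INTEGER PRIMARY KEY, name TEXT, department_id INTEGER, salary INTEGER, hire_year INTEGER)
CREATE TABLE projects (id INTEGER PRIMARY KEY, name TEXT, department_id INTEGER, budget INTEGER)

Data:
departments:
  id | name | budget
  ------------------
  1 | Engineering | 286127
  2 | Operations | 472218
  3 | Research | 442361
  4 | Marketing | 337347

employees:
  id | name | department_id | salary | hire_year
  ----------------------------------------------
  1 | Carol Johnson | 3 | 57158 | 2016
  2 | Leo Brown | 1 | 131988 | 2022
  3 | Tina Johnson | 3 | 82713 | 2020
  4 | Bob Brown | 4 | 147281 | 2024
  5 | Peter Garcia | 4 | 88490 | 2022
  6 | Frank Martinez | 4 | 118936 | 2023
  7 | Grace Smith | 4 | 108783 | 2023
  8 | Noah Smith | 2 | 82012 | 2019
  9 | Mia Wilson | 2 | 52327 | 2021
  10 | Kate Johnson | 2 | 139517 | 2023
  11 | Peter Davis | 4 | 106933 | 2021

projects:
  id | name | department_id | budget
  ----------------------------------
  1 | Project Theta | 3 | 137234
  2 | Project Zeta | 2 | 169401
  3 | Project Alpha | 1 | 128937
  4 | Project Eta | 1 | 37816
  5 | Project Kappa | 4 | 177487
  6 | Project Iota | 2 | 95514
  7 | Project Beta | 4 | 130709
SELECT name, hire_year FROM employees ORDER BY hire_year ASC LIMIT 3

Execution result:
name | hire_year
Carol Johnson | 2016
Noah Smith | 2019
Tina Johnson | 2020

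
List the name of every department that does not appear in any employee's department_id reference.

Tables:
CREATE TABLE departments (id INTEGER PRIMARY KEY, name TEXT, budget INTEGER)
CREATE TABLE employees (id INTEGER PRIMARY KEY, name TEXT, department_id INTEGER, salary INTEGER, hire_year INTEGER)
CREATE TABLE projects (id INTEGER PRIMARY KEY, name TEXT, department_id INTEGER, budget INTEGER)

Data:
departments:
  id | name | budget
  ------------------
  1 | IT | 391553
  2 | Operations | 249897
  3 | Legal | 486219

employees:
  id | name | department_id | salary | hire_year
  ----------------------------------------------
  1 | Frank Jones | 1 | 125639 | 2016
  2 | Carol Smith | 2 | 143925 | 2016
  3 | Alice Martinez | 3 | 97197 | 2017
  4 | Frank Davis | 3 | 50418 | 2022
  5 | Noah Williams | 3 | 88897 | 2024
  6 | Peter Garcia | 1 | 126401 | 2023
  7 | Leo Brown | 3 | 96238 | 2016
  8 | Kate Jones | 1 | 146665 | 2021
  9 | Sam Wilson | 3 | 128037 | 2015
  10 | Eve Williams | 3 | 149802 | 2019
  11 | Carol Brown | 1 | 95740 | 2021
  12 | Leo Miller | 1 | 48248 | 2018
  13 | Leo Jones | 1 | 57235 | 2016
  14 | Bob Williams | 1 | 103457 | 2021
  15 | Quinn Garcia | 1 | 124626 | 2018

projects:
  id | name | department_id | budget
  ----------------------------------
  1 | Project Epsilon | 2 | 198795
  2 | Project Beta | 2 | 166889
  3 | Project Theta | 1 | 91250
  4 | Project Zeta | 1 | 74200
SELECT p.name FROM departments p LEFT JOIN employees c ON c.department_id = p.id WHERE c.id IS NULL

Execution result:
(no rows)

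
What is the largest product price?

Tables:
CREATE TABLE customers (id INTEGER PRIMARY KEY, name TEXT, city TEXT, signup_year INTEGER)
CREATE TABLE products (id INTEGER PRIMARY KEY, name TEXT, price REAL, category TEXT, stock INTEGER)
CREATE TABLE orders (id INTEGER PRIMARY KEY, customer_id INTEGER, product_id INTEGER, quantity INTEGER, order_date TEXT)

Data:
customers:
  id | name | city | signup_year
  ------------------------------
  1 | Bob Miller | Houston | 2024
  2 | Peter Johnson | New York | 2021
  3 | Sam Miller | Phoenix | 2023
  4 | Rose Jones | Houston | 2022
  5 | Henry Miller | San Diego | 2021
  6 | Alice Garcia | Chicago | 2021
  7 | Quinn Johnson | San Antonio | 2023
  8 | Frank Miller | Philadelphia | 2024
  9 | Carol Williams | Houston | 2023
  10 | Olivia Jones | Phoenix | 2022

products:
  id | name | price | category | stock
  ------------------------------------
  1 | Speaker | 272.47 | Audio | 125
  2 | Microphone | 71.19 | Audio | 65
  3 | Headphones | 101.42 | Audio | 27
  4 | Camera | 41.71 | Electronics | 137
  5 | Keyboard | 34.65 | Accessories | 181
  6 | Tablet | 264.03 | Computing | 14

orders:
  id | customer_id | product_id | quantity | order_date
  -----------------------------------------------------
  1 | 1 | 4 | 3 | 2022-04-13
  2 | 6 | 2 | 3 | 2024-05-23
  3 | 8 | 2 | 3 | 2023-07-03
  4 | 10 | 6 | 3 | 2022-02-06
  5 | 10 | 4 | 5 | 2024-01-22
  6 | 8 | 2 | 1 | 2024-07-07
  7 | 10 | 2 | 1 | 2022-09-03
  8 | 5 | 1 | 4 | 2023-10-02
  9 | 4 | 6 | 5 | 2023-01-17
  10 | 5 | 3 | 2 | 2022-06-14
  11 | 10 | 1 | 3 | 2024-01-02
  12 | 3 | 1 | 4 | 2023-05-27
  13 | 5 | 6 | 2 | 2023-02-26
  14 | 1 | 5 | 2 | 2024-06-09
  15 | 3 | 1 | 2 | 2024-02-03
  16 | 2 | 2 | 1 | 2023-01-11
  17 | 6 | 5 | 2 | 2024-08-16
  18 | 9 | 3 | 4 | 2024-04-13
SELECT MAX(price) FROM products

Execution result:
272.47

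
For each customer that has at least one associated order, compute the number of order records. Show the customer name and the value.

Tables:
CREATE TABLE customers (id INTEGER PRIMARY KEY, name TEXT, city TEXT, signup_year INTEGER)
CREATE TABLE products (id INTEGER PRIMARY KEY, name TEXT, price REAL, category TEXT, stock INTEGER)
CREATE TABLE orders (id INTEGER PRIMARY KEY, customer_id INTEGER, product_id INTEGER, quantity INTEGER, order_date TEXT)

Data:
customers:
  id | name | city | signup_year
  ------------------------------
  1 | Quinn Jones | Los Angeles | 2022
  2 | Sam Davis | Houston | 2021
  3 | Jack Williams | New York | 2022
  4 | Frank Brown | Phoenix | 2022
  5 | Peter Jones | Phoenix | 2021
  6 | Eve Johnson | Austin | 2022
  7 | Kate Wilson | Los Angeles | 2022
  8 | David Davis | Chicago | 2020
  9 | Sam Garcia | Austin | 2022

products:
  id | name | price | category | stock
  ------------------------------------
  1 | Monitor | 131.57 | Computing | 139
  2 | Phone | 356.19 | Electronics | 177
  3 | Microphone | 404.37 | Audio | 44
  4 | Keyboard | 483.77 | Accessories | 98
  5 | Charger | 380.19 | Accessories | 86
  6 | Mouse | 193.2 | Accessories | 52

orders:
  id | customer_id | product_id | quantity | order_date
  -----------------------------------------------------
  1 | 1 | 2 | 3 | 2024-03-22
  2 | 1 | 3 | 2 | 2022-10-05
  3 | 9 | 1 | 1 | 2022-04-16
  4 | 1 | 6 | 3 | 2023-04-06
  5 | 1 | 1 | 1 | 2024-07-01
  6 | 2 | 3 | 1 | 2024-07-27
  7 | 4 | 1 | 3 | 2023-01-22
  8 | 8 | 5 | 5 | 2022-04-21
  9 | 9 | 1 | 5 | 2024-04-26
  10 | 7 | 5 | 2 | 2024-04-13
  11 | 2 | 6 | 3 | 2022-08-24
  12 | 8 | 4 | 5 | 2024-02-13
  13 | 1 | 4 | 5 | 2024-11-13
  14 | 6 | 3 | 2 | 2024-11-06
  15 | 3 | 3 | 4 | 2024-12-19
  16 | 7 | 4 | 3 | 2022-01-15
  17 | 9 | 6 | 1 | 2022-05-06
SELECT p.name, COUNT(*) AS n FROM orders c JOIN customers p ON c.customer_id = p.id GROUP BY p.id, p.name

Execution result:
name | n
Quinn Jones | 5
Sam Davis | 2
Jack Williams | 1
Frank Brown | 1
Eve Johnson | 1
Kate Wilson | 2
David Davis | 2
Sam Garcia | 3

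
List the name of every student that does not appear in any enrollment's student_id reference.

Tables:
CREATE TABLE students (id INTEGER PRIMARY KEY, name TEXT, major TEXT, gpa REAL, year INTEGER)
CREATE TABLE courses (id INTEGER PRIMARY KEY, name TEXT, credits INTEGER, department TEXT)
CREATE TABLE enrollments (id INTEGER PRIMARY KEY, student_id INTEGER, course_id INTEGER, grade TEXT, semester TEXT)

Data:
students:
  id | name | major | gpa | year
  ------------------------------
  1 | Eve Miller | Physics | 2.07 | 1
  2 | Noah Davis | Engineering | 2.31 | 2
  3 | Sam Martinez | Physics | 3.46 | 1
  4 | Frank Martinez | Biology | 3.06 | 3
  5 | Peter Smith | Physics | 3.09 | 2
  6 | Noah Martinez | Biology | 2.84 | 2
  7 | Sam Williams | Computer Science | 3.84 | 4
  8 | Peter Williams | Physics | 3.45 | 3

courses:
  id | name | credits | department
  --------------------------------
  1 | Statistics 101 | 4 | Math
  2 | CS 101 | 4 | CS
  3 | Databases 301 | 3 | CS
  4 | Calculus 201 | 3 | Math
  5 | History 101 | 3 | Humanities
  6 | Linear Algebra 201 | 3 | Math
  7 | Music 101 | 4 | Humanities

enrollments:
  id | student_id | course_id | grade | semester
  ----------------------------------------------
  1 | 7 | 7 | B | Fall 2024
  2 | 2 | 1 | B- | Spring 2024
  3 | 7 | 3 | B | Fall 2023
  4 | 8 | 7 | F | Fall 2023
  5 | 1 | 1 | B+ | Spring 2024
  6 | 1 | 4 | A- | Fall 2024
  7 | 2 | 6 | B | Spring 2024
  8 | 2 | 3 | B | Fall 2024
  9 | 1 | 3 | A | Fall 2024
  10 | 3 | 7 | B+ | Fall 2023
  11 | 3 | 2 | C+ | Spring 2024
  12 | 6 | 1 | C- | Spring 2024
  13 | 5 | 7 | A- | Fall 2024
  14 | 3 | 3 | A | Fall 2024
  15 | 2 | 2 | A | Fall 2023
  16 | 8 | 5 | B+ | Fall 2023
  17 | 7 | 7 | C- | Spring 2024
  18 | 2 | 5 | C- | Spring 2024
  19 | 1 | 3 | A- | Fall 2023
SELECT p.name FROM students p LEFT JOIN enrollments c ON c.student_id = p.id WHERE c.id IS NULL

Execution result:
Frank Martinez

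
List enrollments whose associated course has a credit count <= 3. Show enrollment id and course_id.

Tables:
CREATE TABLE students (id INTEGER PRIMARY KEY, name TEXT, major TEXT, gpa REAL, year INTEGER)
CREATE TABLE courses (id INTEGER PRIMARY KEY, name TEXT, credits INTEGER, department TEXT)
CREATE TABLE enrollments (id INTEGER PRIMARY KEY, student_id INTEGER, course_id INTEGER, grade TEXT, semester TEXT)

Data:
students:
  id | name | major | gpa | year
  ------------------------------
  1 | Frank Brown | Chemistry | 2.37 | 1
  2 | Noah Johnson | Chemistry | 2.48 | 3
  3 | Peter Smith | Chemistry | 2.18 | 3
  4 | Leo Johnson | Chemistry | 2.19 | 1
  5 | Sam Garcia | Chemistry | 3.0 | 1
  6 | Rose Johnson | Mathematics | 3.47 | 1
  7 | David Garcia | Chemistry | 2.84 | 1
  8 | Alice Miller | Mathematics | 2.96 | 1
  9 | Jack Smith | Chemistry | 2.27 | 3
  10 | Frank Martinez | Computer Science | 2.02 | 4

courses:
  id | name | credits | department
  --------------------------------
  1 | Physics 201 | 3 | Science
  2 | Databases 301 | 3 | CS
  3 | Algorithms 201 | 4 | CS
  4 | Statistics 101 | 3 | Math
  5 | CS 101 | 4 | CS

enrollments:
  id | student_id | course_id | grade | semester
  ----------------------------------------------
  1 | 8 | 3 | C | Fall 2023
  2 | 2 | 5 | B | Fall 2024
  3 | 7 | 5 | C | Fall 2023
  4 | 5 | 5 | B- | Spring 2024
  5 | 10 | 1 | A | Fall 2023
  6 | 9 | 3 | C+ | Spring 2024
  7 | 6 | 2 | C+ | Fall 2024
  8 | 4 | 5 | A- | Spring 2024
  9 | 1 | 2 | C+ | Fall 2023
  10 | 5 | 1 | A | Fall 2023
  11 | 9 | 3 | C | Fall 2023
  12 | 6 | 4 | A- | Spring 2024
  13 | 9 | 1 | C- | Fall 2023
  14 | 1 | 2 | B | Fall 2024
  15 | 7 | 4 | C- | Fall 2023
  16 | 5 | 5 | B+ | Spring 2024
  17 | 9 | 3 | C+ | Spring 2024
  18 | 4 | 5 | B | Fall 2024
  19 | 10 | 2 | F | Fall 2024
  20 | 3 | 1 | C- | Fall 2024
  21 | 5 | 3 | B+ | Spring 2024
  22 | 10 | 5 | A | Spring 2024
SELECT id, course_id FROM enrollments WHERE course_id IN (SELECT id FROM courses WHERE credits <= 3)

Execution result:
id | course_id
5 | 1
7 | 2
9 | 2
10 | 1
12 | 4
13 | 1
14 | 2
15 | 4
19 | 2
20 | 1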